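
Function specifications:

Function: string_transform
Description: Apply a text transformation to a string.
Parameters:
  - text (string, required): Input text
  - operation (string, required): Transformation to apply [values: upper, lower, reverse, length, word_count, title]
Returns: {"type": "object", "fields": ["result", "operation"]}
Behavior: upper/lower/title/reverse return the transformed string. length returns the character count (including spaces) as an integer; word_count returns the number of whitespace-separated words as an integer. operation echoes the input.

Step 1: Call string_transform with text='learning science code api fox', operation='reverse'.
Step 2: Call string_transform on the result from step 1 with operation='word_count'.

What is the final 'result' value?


Step 1: string_transform(text='learning science code api fox', operation='reverse')
  -> result = 'xof ipa edoc ecneics gninrael'
Step 2: string_transform(text='xof ipa edoc ecneics gninrael', operation='word_count')
  words: xof, ipa, edoc, ecneics, gninrael -> 5
  -> result = 5
5


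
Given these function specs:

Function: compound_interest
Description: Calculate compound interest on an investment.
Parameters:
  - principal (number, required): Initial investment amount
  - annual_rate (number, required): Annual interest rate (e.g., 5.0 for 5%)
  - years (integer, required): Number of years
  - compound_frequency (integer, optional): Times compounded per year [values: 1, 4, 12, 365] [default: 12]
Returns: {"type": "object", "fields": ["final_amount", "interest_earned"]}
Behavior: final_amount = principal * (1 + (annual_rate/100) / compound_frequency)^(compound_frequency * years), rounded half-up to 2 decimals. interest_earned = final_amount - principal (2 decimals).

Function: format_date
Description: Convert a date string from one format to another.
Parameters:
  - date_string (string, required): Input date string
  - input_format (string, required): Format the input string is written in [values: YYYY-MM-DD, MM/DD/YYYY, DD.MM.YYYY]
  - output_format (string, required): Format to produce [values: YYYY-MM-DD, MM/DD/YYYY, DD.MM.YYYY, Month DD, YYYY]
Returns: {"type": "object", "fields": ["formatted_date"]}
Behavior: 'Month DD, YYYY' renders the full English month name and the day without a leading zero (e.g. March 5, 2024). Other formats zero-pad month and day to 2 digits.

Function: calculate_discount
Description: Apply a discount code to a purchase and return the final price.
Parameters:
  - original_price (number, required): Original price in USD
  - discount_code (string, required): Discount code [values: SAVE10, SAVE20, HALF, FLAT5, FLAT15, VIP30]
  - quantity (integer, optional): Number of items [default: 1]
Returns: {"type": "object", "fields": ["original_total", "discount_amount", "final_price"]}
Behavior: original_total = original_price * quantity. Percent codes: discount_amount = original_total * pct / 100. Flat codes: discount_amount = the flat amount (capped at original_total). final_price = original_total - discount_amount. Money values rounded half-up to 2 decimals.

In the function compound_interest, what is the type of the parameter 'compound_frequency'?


The compound_interest spec declares:
  - compound_frequency (integer, optional): Times compounded per year [values: 1, 4, 12, 365] [default: 12]
Type:
integer


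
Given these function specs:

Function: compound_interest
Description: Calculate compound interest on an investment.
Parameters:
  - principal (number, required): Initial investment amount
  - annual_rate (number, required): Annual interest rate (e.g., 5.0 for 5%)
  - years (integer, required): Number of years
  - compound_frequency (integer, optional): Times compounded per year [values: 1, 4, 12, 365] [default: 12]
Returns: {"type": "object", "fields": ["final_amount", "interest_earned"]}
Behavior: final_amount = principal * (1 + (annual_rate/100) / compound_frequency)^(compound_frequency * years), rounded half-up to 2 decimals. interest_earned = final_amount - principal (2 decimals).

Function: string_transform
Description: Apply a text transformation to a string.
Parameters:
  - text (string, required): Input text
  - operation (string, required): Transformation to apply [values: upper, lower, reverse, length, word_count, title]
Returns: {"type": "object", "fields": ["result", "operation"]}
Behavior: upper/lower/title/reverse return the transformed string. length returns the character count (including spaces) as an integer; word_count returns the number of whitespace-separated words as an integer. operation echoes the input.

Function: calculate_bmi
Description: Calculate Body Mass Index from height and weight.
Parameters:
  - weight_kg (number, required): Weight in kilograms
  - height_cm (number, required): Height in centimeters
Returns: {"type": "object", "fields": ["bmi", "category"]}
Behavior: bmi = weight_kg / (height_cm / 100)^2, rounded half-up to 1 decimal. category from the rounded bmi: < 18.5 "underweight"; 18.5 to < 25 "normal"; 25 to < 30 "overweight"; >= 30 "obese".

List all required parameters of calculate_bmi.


Parameters of calculate_bmi and their required/optional flag:
  weight_kg: required
  height_cm: required
height_cm, weight_kg


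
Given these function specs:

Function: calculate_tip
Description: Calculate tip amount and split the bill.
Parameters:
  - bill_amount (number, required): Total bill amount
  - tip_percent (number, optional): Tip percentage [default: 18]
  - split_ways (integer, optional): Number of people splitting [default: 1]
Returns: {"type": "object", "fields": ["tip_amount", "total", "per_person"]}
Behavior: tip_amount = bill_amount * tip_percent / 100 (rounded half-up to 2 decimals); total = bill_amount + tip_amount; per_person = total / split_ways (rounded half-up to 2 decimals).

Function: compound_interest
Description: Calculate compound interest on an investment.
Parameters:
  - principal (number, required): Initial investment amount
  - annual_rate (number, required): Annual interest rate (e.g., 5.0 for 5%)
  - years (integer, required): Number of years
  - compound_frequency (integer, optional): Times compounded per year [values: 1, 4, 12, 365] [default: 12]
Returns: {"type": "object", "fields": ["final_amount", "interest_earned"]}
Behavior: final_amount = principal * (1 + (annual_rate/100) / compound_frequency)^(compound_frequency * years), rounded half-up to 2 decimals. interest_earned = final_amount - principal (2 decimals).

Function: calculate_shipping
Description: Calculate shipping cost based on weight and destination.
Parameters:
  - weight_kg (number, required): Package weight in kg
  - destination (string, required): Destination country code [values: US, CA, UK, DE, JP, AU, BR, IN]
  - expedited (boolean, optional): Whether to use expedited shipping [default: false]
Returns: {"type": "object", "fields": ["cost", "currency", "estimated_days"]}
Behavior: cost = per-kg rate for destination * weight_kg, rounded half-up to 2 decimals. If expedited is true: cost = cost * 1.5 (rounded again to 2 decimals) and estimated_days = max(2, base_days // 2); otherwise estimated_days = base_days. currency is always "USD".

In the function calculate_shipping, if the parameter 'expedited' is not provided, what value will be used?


The calculate_shipping spec declares:
  - expedited (boolean, optional): Whether to use expedited shipping [default: false]
Default:
false


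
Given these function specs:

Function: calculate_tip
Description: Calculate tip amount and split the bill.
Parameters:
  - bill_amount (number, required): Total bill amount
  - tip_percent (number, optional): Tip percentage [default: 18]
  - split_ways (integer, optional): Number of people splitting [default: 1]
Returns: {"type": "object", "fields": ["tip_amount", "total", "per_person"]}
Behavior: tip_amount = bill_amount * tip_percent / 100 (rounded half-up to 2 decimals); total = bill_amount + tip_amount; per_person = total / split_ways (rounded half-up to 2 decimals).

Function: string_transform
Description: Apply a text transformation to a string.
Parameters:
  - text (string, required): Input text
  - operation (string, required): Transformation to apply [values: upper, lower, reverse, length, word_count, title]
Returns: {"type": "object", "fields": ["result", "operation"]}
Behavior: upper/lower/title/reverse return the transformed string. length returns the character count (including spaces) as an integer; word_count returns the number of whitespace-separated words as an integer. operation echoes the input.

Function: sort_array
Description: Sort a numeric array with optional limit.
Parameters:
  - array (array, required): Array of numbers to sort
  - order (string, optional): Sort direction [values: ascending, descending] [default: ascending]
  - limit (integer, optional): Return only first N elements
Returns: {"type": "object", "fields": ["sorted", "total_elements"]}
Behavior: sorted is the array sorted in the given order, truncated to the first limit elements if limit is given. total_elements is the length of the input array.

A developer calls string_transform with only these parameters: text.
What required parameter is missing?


Required parameters: text, operation
Provided: text
Missing: operation
operation


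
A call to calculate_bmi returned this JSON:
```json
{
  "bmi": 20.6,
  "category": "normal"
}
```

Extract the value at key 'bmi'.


20.6


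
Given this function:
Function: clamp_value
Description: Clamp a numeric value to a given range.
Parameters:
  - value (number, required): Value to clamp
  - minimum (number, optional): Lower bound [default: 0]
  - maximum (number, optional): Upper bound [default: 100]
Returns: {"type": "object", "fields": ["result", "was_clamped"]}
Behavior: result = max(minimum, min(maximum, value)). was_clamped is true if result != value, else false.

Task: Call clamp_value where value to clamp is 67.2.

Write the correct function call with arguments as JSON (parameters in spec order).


Mapping each described value to its parameter name:
  'Value to clamp' -> value = 67.2
clamp_value({"value": 67.2})


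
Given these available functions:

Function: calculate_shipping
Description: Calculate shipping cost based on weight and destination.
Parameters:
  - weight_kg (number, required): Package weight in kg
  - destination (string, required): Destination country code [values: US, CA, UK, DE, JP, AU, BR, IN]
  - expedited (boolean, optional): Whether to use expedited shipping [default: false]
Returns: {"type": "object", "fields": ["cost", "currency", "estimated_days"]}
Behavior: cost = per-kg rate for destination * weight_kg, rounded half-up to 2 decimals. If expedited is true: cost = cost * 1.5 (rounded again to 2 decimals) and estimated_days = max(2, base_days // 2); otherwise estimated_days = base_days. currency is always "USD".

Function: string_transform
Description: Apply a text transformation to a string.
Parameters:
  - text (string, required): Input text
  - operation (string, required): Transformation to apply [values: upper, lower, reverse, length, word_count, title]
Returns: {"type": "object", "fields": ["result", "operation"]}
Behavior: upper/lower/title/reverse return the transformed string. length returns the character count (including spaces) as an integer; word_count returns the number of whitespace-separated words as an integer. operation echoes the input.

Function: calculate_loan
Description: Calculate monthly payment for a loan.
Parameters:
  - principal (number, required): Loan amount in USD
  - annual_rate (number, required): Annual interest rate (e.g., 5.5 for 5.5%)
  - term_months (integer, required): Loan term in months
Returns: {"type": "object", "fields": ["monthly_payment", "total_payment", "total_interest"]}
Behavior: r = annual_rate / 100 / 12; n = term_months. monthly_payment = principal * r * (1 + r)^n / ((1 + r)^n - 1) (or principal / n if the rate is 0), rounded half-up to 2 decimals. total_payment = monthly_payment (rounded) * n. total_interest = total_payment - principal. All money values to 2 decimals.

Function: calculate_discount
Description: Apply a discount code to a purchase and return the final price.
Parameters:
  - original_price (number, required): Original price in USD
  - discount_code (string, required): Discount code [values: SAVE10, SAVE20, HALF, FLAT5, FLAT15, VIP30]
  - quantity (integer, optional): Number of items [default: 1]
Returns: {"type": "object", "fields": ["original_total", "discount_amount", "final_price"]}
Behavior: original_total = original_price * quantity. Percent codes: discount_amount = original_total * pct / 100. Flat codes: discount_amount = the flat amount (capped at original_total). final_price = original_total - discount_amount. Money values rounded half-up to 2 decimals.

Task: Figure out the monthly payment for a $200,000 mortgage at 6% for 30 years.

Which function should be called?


The task needs a function whose description is: Calculate monthly payment for a loan.
calculate_loan


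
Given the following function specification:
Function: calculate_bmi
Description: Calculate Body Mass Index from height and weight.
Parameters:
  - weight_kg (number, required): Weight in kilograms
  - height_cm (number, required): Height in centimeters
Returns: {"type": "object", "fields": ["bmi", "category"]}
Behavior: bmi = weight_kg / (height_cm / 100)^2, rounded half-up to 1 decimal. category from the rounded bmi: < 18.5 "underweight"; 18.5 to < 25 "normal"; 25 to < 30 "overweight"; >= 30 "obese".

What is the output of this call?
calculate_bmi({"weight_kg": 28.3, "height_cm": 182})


height_m = 182 / 100 = 1.82
bmi = 28.3 / 1.82^2 = 28.3 / 3.3124 = 8.543654 -> 8.5
8.5 < 18.5 -> underweight
Output:
{"bmi": 8.5, "category": "underweight"}


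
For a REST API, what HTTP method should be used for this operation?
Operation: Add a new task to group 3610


GET = read, POST = create, PUT = update/replace, DELETE = remove
This operation is a create.
POST


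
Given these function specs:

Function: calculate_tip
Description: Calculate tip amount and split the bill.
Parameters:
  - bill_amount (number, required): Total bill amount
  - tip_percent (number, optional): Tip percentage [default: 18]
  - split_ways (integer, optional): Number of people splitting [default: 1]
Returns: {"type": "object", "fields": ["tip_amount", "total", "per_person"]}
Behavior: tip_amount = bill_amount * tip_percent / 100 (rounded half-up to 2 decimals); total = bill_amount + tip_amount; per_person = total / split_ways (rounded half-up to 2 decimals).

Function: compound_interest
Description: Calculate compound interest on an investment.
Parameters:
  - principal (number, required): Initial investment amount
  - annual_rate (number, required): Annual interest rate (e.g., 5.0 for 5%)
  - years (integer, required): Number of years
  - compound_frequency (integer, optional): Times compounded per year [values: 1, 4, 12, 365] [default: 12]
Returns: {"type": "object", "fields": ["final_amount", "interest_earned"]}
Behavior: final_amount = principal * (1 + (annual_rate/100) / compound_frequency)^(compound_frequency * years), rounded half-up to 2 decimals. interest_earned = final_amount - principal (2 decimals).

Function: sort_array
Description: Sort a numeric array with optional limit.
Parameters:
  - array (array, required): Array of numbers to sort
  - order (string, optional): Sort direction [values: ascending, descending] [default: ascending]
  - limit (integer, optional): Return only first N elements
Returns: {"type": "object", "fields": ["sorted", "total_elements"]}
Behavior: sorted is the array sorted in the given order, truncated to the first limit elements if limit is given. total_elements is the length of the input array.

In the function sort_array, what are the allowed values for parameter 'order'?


The sort_array spec declares:
  - order (string, optional): Sort direction [values: ascending, descending] [default: ascending]
Allowed values:
ascending, descending


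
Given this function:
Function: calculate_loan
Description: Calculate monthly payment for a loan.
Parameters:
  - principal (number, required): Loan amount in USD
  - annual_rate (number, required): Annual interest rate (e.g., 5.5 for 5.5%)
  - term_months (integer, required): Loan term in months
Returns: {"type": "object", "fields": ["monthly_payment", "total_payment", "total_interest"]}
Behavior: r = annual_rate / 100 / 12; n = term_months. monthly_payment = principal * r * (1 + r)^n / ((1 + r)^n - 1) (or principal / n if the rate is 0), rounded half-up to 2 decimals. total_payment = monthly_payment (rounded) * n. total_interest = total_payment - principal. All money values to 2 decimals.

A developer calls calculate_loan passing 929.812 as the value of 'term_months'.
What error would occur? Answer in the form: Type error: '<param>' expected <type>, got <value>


Spec: 'term_months' is declared as integer; 929.812 is a non-integer number.
Type error: 'term_months' expected integer, got 929.812


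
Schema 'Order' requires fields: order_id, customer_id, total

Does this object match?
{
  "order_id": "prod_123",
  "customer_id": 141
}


Checking required fields...
Missing: total
Invalid - missing required field 'total'


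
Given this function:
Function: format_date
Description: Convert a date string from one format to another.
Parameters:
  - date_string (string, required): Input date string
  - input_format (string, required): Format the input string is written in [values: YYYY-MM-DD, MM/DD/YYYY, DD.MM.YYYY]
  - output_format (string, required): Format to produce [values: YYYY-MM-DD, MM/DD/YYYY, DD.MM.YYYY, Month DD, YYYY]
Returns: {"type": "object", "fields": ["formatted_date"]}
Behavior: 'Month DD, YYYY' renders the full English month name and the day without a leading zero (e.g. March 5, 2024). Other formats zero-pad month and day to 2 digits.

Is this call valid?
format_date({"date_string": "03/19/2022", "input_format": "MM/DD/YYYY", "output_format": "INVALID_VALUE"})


Checking parameter values...
Parameter 'output_format' has value 'INVALID_VALUE' not in allowed: YYYY-MM-DD, MM/DD/YYYY, DD.MM.YYYY, Month DD, YYYY
Invalid - 'output_format' must be one of YYYY-MM-DD, MM/DD/YYYY, DD.MM.YYYY, Month DD, YYYY


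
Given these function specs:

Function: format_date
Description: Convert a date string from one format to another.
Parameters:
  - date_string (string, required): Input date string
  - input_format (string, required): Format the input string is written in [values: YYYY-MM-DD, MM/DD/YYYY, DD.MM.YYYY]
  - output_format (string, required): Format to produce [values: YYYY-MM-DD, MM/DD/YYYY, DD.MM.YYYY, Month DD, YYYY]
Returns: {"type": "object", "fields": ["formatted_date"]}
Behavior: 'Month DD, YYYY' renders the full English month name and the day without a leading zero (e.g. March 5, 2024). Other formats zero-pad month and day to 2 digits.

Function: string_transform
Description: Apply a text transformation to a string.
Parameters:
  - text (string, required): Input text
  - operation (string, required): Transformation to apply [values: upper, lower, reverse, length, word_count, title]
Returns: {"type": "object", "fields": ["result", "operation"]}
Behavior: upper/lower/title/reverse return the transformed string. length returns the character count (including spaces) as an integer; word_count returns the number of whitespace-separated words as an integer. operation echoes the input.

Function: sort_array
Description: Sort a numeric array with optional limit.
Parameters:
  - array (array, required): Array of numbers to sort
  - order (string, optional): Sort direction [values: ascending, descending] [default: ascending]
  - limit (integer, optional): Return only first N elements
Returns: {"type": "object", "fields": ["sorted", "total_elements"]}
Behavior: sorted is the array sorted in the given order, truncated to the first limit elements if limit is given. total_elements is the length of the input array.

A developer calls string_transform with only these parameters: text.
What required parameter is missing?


Required parameters: text, operation
Provided: text
Missing: operation
operation


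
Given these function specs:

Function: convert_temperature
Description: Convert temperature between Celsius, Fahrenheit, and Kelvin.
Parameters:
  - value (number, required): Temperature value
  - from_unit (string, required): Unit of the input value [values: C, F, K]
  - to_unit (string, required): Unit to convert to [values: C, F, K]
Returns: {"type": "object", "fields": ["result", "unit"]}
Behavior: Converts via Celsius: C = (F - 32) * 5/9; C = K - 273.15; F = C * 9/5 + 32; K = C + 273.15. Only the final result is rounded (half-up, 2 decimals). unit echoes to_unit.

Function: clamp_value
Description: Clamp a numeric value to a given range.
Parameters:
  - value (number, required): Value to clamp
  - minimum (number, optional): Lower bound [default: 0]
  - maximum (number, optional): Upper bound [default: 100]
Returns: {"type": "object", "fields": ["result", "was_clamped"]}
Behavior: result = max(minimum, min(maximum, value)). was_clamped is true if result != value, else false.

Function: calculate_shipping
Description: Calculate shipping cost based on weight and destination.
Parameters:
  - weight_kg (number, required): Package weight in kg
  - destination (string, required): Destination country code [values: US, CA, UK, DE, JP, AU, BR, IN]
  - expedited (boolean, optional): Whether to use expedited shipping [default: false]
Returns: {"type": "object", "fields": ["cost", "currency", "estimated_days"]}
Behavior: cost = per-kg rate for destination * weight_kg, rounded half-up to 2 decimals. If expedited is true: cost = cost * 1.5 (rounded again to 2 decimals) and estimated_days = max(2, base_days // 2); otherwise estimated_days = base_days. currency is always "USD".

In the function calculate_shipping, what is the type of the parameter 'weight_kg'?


The calculate_shipping spec declares:
  - weight_kg (number, required): Package weight in kg
Type:
number


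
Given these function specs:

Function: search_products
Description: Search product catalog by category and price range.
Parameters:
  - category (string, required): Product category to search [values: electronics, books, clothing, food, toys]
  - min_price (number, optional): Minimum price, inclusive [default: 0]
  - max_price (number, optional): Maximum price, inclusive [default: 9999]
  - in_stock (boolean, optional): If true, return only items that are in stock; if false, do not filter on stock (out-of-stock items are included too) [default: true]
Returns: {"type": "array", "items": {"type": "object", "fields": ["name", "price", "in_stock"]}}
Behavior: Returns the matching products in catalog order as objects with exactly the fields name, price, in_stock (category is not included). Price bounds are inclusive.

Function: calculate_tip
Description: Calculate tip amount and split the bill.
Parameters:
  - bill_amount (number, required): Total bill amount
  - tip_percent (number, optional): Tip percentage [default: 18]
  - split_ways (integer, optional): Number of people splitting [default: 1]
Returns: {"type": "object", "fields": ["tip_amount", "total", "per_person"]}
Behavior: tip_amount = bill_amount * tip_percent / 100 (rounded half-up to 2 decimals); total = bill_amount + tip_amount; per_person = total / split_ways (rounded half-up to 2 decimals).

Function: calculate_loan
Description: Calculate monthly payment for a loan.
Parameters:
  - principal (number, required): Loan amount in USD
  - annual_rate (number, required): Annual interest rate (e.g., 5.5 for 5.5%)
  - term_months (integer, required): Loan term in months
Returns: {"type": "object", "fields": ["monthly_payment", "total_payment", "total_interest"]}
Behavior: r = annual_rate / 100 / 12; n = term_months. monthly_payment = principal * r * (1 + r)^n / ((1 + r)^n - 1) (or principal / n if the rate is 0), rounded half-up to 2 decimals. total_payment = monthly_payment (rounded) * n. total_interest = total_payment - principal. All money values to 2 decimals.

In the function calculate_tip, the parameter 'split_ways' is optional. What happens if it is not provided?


The calculate_tip spec declares:
  - split_ways (integer, optional): Number of people splitting [default: 1]
It defaults to 1


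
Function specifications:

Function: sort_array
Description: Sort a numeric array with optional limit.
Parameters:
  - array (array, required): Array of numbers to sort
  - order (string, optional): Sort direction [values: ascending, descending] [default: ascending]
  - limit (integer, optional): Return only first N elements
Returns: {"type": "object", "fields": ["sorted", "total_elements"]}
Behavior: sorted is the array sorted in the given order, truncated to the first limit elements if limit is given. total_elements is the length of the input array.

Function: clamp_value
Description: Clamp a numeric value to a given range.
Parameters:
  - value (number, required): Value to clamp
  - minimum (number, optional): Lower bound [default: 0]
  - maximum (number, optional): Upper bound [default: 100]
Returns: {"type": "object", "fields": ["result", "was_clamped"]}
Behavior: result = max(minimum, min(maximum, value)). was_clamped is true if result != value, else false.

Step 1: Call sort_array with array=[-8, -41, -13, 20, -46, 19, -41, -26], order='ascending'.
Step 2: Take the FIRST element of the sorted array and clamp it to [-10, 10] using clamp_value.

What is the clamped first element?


Step 1: sort_array(order=ascending)
  sorted: [-46, -41, -41, -26, -13, -8, 19, 20]
  -> first element = -46
Step 2: clamp_value(value=-46, minimum=-10, maximum=10)
  result = max(-10, min(10, -46)) = max(-10, -46) = -10
  was_clamped = (-10 != -46) = true
  -> result = -10
-10


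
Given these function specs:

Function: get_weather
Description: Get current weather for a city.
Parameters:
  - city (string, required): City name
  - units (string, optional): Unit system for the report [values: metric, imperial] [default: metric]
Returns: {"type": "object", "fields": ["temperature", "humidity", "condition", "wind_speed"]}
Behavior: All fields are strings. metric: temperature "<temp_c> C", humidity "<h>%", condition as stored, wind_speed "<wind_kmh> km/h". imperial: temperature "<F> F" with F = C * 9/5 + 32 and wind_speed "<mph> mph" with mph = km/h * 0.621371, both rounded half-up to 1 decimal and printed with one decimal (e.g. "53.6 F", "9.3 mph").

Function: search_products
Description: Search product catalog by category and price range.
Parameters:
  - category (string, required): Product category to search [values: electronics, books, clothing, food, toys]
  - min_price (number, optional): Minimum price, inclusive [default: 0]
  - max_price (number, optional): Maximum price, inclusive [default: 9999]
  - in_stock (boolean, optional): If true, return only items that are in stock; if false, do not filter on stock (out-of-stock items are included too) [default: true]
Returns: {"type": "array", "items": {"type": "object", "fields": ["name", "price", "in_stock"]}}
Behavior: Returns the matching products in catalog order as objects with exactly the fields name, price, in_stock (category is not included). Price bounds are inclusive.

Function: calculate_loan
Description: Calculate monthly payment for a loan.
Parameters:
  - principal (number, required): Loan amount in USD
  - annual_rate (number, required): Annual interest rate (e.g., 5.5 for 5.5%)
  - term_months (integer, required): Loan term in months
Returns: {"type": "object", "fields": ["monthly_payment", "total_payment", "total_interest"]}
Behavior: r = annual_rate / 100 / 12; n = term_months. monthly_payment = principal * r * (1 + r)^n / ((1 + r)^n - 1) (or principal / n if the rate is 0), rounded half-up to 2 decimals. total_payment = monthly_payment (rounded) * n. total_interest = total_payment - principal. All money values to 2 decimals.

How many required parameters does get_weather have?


Parameters of get_weather: city (required), units (optional)
Required count:
1


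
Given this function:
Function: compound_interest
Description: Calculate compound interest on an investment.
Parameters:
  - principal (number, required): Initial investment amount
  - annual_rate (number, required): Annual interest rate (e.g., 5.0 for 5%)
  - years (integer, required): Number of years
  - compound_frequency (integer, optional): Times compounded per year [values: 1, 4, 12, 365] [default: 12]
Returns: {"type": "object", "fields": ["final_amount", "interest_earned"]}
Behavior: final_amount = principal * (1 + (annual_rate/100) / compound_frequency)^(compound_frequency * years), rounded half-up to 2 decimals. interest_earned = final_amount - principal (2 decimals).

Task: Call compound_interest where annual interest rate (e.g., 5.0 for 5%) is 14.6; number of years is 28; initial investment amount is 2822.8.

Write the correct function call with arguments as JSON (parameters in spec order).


Mapping each described value to its parameter name:
  'Annual interest rate (e.g., 5.0 for 5%)' -> annual_rate = 14.6
  'Number of years' -> years = 28
  'Initial investment amount' -> principal = 2822.8
compound_interest({"principal": 2822.8, "annual_rate": 14.6, "years": 28})


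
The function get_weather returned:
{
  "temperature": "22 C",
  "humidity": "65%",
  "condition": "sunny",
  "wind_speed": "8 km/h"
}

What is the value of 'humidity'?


65%


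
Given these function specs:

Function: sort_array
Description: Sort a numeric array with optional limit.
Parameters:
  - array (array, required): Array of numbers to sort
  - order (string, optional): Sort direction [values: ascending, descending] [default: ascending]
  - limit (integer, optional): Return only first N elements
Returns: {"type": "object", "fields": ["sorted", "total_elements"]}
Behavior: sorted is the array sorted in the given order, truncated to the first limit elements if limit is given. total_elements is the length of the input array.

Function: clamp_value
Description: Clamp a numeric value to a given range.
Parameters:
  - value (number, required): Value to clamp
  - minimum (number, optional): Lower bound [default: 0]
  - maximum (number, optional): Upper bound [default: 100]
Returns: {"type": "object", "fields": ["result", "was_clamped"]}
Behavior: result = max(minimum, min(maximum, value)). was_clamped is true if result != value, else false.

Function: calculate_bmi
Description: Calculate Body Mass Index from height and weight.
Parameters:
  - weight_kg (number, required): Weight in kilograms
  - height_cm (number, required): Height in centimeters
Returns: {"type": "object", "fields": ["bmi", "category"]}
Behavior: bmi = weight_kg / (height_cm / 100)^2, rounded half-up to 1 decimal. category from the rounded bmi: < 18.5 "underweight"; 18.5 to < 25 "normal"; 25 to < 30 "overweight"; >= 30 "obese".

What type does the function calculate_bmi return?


The calculate_bmi spec declares Returns: {"type": "object", "fields": ["bmi", "category"]}
Type:
object


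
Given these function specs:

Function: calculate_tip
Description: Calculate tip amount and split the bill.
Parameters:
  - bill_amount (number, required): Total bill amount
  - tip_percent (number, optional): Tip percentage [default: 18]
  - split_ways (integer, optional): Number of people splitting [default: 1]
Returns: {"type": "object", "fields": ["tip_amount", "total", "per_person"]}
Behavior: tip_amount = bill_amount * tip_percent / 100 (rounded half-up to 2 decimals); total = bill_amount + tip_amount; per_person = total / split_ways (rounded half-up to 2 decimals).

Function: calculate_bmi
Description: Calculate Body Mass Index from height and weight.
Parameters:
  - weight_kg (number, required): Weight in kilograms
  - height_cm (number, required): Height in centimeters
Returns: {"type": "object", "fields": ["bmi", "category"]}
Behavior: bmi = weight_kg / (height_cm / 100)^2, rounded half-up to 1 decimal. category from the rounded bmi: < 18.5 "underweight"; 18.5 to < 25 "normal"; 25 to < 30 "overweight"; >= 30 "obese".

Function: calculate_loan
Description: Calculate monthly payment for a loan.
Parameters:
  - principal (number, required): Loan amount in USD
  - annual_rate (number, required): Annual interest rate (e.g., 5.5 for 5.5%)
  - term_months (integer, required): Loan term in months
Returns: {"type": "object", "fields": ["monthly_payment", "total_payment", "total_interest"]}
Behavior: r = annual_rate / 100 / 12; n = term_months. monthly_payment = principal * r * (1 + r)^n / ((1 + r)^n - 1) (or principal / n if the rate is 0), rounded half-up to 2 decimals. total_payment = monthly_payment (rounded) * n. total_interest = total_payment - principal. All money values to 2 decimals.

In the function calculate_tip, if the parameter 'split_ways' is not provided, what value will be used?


The calculate_tip spec declares:
  - split_ways (integer, optional): Number of people splitting [default: 1]
Default:
1


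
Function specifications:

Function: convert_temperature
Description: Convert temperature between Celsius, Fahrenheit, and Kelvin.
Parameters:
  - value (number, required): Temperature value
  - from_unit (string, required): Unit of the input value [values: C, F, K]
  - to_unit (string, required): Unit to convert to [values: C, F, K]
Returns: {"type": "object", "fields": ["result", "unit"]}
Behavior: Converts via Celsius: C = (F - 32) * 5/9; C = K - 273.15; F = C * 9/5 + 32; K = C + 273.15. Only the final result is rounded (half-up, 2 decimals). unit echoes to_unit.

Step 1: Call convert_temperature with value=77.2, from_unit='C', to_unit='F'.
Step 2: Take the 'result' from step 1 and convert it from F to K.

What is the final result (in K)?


Step 1: convert_temperature(value=77.2, from_unit=C, to_unit=F)
  Input already in C: 77.2
  To F: 77.2 * 9/5 + 32 = 170.96
  Round to 2 decimals: 170.96
  -> result = 170.96 F
Step 2: convert_temperature(value=170.96, from_unit=F, to_unit=K)
  To C: (170.96 - 32) * 5/9 = 77.2
  To K: 77.2 + 273.15 = 350.35
  Round to 2 decimals: 350.35
  -> result = 350.35 K
350.35 K


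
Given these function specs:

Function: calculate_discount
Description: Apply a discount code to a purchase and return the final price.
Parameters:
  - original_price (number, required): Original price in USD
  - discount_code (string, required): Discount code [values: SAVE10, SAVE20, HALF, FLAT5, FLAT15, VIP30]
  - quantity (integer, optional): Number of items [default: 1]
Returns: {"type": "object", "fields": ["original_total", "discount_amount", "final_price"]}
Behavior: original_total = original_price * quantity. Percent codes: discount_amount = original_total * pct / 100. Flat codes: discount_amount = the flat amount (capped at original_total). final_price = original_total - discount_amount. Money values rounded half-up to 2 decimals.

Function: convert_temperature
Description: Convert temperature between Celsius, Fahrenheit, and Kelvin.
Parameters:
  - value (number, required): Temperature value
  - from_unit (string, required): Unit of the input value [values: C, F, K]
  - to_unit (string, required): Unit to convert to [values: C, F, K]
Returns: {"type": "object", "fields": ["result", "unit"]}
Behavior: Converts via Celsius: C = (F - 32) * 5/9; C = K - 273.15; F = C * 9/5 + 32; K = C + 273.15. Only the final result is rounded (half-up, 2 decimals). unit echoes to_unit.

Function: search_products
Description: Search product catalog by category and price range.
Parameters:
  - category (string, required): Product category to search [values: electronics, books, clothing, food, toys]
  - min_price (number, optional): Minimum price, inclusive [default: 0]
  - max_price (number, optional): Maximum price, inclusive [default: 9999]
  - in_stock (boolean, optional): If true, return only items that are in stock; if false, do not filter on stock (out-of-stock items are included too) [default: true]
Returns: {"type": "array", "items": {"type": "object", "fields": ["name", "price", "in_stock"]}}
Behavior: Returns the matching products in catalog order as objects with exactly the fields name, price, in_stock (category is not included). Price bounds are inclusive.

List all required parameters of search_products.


Parameters of search_products and their required/optional flag:
  category: required
  min_price: optional
  max_price: optional
  in_stock: optional
category


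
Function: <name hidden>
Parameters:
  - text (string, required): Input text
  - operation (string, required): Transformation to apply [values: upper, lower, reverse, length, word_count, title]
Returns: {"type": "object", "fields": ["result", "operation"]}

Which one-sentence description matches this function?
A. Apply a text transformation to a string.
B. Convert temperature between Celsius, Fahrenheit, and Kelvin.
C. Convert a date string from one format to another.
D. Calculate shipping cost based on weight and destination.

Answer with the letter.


Parameters text, operation and return ["result", "operation"] fit: Apply a text transformation to a string.
A


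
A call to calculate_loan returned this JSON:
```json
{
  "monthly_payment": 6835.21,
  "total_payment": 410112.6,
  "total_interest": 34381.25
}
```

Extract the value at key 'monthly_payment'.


6835.21


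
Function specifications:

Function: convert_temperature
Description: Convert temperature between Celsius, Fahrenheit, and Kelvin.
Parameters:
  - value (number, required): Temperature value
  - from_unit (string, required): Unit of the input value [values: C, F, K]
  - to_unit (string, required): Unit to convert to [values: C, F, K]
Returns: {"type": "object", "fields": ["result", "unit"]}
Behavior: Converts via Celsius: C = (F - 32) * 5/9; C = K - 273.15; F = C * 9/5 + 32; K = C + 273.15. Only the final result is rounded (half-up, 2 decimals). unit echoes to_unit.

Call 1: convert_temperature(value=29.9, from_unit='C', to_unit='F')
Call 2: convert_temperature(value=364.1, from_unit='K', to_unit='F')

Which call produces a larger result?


Call 1:
  Input already in C: 29.9
  To F: 29.9 * 9/5 + 32 = 85.82
  Round to 2 decimals: 85.82
  -> 85.82 F
Call 2:
  To C: 364.1 - 273.15 = 90.95
  To F: 90.95 * 9/5 + 32 = 195.71
  Round to 2 decimals: 195.71
  -> 195.71 F
Call 2 (195.71 F)


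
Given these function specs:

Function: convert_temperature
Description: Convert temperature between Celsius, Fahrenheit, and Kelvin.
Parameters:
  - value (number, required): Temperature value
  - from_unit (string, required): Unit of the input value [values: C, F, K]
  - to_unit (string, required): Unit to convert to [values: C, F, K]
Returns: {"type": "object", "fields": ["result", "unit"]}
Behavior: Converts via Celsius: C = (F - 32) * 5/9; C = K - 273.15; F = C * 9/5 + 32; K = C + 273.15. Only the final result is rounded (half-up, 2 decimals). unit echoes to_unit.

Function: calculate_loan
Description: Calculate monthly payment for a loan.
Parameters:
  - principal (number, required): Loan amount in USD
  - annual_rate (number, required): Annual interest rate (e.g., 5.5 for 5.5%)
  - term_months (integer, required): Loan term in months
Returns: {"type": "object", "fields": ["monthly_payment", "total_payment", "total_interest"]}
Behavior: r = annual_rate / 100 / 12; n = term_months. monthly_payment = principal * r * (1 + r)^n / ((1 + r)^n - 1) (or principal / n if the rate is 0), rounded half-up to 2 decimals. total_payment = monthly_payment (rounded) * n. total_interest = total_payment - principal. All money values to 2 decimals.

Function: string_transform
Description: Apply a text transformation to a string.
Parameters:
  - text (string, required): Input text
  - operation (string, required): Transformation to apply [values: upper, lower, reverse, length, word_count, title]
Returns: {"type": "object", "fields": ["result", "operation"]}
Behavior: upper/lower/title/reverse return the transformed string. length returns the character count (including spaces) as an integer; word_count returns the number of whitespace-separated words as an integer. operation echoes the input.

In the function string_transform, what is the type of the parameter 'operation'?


The string_transform spec declares:
  - operation (string, required): Transformation to apply [values: upper, lower, reverse, length, word_count, title]
Type:
string


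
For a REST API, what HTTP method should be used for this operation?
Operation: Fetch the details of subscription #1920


GET = read, POST = create, PUT = update/replace, DELETE = remove
This operation is a read.
GET
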